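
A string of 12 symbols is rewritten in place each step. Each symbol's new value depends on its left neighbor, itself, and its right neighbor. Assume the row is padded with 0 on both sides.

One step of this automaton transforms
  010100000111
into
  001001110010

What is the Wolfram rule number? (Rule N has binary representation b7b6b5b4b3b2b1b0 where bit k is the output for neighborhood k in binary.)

161

position 10: 111 → 1  (bit 7 = 1)
position 11: 110 → 0  (bit 6 = 0)
position 2: 101 → 1  (bit 5 = 1)
position 4: 100 → 0  (bit 4 = 0)
position 9: 011 → 0  (bit 3 = 0)
position 1: 010 → 0  (bit 2 = 0)
position 0: 001 → 0  (bit 1 = 0)
position 5: 000 → 1  (bit 0 = 1)
bits b7..b0 = 10100001 = 161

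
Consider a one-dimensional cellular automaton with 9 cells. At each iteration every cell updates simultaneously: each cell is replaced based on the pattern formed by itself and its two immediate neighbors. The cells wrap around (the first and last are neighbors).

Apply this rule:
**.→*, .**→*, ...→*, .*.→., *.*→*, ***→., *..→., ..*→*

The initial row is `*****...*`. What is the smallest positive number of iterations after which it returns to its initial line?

....*.***
.***.**.*
**.*****.
****...**
...*.***.
***.**.*.
*.*****.*
***...***
..*.***..
**.**.*.*
.*****.**
**...****
.*.***...
*.**.*.**
*****.**.
*...*****
*.***....
.**.*.***
****.**.*
...******
.***....*
**.*.***.
***.**.**
..******.
***....*.
*.*.***.*
**.**.***
.******..
**....*.*
.*.***.**
*.**.****
******...
*....*.**
*.***.**.
.**.*****
*****...*

36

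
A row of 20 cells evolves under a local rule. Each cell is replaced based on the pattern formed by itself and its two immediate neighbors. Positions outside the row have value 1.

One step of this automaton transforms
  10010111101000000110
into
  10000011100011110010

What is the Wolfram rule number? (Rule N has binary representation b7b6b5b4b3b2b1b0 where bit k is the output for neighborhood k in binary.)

193

position 6: 111 → 1  (bit 7 = 1)
position 0: 110 → 1  (bit 6 = 1)
position 4: 101 → 0  (bit 5 = 0)
position 1: 100 → 0  (bit 4 = 0)
position 5: 011 → 0  (bit 3 = 0)
position 3: 010 → 0  (bit 2 = 0)
position 2: 001 → 0  (bit 1 = 0)
position 12: 000 → 1  (bit 0 = 1)
bits b7..b0 = 11000001 = 193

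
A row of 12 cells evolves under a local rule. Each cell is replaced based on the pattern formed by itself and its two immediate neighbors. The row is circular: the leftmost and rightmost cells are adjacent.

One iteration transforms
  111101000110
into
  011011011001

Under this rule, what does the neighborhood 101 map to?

At position 4 the neighborhood is 101; the next row has 1 there.

1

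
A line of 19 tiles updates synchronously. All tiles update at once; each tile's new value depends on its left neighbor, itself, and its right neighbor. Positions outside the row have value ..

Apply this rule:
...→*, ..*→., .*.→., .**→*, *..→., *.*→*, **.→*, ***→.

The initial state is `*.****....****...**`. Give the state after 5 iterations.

.*.**..**.*.*..*.*.

.**..*.**.*..*.*.**
.**...****....*.***
.**.*.*..*.**..**.*
.***.*....***..***.
.*.**..**.*.*..*.*.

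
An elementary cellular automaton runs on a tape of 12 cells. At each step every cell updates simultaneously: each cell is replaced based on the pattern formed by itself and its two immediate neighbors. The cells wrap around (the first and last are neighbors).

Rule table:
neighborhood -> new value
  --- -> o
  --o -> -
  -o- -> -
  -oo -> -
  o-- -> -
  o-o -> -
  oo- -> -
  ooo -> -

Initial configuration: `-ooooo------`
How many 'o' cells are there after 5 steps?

5

-------ooooo
-ooooo------  (repeats step 0; period 2)
step 5: -------ooooo
count of o: 5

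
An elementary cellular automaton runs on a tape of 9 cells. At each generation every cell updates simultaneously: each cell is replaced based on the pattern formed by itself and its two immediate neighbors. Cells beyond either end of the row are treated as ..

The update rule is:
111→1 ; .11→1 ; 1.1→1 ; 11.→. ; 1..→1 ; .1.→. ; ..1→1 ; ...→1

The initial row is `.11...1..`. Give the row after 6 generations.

1.11.1.1.

11.111.11
1.111.11.
.111.11.1
111.11.1.
11.11.1.1
1.11.1.1.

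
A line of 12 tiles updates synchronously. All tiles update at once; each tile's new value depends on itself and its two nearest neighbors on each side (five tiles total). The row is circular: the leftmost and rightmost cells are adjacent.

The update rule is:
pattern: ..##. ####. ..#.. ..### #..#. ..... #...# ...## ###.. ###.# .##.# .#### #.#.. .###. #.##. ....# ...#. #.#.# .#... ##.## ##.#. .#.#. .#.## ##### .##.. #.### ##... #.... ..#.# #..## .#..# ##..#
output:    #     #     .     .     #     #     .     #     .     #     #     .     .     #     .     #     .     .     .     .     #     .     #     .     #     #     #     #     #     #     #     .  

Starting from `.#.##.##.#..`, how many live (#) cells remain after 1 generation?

5

.##.#..##...
count of #: 5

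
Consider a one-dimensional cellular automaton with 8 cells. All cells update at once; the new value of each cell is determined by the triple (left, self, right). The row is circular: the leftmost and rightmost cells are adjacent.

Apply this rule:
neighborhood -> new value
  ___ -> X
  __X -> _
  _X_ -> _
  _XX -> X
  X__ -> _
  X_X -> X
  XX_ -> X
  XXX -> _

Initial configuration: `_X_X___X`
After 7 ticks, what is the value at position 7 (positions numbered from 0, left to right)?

X

tick 1: X_X__X__
tick 2: _X______
tick 3: ___XXXXX
tick 4: _X_X___X  (repeats tick 0; period 4)
tick 7: ___XXXXX
position 7 holds X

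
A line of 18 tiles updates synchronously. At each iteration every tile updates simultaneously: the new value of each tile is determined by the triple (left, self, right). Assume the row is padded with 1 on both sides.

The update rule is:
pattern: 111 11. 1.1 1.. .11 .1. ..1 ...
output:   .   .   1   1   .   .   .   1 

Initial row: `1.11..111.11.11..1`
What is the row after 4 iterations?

1.1.111..1..1..1..

.1..1....1..1..1..
1.1..111..1..1..1.
.1.1....1..1..1..1
1.1.111..1..1..1..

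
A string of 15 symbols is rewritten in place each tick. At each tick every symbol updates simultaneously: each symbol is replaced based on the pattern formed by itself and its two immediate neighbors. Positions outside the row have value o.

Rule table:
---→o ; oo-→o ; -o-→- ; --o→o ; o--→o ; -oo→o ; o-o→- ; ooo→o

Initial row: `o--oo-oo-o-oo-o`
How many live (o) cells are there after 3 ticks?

ooooo-oo---oo-o
ooooo-ooooooo-o
ooooo-ooooooo-o
count of o: 13

13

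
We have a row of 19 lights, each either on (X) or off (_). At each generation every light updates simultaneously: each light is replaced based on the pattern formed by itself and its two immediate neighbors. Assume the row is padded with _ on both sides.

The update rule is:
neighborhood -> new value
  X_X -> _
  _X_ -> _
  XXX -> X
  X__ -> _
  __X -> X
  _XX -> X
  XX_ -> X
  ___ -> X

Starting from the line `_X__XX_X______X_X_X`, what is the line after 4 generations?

XXXXXX_XXXXXXX_XXXX

X__XXX___XXXXX_____
__XXXX_XXXXXXX_XXXX
XXXXXX_XXXXXXX_XXXX
XXXXXX_XXXXXXX_XXXX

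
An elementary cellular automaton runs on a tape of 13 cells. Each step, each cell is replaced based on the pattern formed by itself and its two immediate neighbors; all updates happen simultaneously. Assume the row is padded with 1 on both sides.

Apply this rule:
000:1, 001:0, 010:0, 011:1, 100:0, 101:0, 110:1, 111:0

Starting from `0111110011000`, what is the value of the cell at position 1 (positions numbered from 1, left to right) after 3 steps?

0

0100010011010
0001000011000
0100011011010
position 1 holds 0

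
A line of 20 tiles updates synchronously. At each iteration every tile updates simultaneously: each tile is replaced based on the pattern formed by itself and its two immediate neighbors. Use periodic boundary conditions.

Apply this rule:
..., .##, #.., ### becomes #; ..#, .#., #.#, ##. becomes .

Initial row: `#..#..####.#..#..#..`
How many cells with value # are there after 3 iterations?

.#..#.###...#..#..#.
..#...##.##..#..#..#
#..##.#..#.#..#..#..
count of #: 8

8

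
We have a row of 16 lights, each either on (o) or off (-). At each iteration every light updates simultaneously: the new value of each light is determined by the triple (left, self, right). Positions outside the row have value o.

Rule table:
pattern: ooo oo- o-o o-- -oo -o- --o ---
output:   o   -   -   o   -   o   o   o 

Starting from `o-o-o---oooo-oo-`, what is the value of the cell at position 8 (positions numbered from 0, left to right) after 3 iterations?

o

--o-oooo-oo-----
ooo--oo----ooooo
oo-oo--oooo-oooo
position 8 holds o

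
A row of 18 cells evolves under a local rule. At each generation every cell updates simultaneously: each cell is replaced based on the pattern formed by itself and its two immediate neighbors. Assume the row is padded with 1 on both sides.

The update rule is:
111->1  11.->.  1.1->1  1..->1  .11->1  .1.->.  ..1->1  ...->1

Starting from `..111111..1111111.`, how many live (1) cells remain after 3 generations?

1111111.11111111.1
111111.11111111.11
11111.11111111.111
count of 1: 16

16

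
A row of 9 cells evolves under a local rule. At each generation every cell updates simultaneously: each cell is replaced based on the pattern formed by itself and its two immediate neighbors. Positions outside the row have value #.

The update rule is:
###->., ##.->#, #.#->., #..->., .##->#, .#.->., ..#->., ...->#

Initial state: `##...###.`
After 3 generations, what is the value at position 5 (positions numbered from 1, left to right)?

#

.#.#.#.#.
.........
.#######.
position 5 holds #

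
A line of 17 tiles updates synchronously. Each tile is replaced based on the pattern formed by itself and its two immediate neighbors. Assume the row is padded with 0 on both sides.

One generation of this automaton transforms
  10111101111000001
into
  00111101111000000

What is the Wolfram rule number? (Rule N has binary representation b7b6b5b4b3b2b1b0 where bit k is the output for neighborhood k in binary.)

200

position 3: 111 → 1  (bit 7 = 1)
position 5: 110 → 1  (bit 6 = 1)
position 1: 101 → 0  (bit 5 = 0)
position 11: 100 → 0  (bit 4 = 0)
position 2: 011 → 1  (bit 3 = 1)
position 0: 010 → 0  (bit 2 = 0)
position 15: 001 → 0  (bit 1 = 0)
position 12: 000 → 0  (bit 0 = 0)
bits b7..b0 = 11001000 = 200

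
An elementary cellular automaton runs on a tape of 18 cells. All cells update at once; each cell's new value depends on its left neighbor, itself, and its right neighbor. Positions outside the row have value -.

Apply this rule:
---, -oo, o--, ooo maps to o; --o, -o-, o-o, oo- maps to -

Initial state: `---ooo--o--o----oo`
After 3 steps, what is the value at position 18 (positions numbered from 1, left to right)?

-

oo-oo-o--o--ooo-o-
o--o---o--o-oo---o
-o--oo--o---o-oo--
position 18 holds -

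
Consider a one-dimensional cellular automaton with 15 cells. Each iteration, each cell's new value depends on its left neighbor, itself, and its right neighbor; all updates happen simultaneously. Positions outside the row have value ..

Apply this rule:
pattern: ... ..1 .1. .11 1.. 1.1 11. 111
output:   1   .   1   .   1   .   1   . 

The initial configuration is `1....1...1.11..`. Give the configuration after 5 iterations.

iteration 1: 1111.111.1..111
iteration 2: ...1...1.11...1
iteration 3: 11.111.1..111.1
iteration 4: .1...1.11...1.1
iteration 5: .111.1..111.1.1

.111.1..111.1.1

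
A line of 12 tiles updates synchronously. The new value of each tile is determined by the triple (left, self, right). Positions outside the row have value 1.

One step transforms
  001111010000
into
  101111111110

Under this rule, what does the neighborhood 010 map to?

At position 7 the neighborhood is 010; the next row has 1 there.

1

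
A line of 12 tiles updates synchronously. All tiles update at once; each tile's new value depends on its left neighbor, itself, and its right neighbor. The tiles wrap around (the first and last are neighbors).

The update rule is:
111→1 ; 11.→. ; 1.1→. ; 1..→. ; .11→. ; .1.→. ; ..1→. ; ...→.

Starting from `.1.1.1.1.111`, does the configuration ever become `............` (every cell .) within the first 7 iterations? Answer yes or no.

iteration 1: ..........1.
iteration 2: ............
all cells are . at iteration 2

yes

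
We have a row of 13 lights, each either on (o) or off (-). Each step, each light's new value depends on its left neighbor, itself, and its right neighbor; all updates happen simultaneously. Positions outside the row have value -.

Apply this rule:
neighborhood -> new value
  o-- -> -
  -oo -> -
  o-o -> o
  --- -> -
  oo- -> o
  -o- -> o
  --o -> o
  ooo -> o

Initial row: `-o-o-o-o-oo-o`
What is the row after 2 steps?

-ooooooooo-oo

ooooooooo-ooo
-ooooooooo-oo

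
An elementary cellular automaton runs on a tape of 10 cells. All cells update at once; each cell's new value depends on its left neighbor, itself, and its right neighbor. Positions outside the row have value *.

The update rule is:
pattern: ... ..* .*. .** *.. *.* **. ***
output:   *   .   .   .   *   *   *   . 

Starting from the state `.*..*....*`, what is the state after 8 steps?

**.**.***.

step 1: *.*..***..
step 2: **.*...**.
step 3: .**.**..**
step 4: *.**.**...
step 5: **.**.***.
step 6: .**.**..**  (repeats step 3; period 3)
step 8: **.**.***.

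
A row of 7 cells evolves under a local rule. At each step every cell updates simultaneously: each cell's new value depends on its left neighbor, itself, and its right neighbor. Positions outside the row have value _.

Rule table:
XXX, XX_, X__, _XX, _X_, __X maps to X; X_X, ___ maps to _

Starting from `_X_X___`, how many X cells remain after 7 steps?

XX_XX__
XX_XXX_
XX_XXXX
XX_XXXX  (fixed point — unchanged through step 7)
count of X: 6

6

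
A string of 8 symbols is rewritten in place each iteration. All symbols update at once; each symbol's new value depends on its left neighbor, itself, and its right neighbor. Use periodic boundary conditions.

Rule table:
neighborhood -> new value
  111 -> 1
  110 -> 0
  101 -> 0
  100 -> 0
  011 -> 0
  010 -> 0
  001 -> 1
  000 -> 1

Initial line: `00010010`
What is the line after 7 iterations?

11100100
01001001
00010010  (repeats iteration 0; period 3)
iteration 7: 11100100

11100100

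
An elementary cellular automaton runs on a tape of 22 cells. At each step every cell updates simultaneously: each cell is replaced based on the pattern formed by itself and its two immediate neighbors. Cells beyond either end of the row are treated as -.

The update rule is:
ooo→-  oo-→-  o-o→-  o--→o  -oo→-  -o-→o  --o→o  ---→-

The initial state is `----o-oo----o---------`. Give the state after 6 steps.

--o-o----oooooo---o---

---oo---o--ooo--------
--o--o-oooo---o-------
-ooooo-----o-ooo------
o-----o---oo----o-----
oo---ooo-o--o--ooo----
--o-o----oooooo---o---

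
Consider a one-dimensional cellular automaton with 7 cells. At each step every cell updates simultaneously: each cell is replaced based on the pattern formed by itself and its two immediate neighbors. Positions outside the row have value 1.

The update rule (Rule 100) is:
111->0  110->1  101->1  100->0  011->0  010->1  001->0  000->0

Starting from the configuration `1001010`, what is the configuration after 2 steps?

1001111
1000000

1000000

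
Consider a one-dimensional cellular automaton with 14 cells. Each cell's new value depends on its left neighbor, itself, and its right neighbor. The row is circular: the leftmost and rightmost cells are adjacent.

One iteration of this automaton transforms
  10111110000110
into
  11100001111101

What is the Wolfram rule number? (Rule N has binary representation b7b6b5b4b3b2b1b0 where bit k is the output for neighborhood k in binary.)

63

position 3: 111 → 0  (bit 7 = 0)
position 6: 110 → 0  (bit 6 = 0)
position 1: 101 → 1  (bit 5 = 1)
position 7: 100 → 1  (bit 4 = 1)
position 2: 011 → 1  (bit 3 = 1)
position 0: 010 → 1  (bit 2 = 1)
position 10: 001 → 1  (bit 1 = 1)
position 8: 000 → 1  (bit 0 = 1)
bits b7..b0 = 00111111 = 63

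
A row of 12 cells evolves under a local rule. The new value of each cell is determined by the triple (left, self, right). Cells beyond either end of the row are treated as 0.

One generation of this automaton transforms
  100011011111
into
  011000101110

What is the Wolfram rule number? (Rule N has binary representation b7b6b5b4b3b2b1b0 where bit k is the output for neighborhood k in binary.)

position 8: 111 → 1  (bit 7 = 1)
position 5: 110 → 0  (bit 6 = 0)
position 6: 101 → 1  (bit 5 = 1)
position 1: 100 → 1  (bit 4 = 1)
position 4: 011 → 0  (bit 3 = 0)
position 0: 010 → 0  (bit 2 = 0)
position 3: 001 → 0  (bit 1 = 0)
position 2: 000 → 1  (bit 0 = 1)
bits b7..b0 = 10110001 = 177

177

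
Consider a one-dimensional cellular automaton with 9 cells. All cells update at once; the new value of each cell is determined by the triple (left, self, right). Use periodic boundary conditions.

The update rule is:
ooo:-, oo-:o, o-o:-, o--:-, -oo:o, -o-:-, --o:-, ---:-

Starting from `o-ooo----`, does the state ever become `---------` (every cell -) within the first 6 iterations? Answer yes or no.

--o-o----
---------
all cells are - at iteration 2

yes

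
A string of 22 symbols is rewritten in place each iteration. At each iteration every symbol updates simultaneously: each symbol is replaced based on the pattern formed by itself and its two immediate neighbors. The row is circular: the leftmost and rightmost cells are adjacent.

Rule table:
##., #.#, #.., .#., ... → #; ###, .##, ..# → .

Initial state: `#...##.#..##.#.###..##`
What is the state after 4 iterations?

##....##....##..###...

iteration 1: ###..####..####..##...
iteration 2: ..##....##....##..###.
iteration 3: #..####..####..##...##
iteration 4: ##....##....##..###...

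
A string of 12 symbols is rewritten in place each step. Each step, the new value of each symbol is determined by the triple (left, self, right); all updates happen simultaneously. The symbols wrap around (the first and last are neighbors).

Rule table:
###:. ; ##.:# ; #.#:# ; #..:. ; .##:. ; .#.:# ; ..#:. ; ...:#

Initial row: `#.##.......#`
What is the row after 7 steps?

.##.####.#..

step 1: ##.#.#####..
step 2: .####....#..
step 3: ....#.##.#.#
step 4: .##.##.#####
step 5: #.##.##....#
step 6: ##.##.#.##..
step 7: .##.####.#..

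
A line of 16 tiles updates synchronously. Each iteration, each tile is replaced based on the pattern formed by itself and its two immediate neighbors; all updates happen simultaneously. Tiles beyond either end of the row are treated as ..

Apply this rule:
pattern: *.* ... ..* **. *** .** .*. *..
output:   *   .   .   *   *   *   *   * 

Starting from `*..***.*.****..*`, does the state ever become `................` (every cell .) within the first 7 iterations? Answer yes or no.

no

**.***********.*
****************
****************  (fixed point — unchanged through iteration 7)
iteration 7 is ****************, still not uniform .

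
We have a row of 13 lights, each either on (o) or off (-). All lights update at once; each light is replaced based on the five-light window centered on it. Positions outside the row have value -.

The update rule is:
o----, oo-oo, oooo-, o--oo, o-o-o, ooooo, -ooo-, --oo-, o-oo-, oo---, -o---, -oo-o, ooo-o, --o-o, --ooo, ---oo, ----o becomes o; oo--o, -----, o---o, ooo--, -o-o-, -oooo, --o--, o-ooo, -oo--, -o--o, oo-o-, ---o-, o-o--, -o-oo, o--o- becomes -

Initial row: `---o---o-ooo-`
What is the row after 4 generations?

generation 1: -o--o--o--o-o
generation 2: ----------o--
generation 3: --------o--oo
generation 4: ------o---oo-

------o---oo-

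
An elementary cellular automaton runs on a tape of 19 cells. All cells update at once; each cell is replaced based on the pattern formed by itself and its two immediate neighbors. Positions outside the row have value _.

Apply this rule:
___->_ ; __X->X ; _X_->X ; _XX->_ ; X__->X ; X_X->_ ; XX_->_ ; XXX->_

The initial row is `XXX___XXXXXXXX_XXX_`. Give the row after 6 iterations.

__XX_XX_XXX__XXX_XX

iteration 1: ___X_X____________X
iteration 2: __XX_XX__________XX
iteration 3: _X_____X________X__
iteration 4: XXX___XXX______XXX_
iteration 5: ___X_X___X____X___X
iteration 6: __XX_XX_XXX__XXX_XX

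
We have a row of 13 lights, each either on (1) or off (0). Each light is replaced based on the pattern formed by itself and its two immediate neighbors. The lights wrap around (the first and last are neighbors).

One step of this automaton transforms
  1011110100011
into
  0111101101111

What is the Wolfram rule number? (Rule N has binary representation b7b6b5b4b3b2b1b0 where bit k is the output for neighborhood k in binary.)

position 3: 111 → 1  (bit 7 = 1)
position 0: 110 → 0  (bit 6 = 0)
position 1: 101 → 1  (bit 5 = 1)
position 8: 100 → 0  (bit 4 = 0)
position 2: 011 → 1  (bit 3 = 1)
position 7: 010 → 1  (bit 2 = 1)
position 10: 001 → 1  (bit 1 = 1)
position 9: 000 → 1  (bit 0 = 1)
bits b7..b0 = 10101111 = 175

175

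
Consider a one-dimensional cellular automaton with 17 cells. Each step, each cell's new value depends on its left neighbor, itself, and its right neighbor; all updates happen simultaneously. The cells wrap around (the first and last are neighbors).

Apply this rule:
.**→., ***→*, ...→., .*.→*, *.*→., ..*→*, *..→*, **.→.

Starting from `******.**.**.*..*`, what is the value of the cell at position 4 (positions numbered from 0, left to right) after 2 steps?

step 1: *****........***.
step 2: .***.*......*.*..
position 4 holds .

.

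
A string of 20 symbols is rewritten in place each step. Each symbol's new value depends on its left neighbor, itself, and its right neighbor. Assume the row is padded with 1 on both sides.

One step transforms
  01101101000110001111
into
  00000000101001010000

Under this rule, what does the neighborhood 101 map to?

At position 0 the neighborhood is 101; the next row has 0 there.

0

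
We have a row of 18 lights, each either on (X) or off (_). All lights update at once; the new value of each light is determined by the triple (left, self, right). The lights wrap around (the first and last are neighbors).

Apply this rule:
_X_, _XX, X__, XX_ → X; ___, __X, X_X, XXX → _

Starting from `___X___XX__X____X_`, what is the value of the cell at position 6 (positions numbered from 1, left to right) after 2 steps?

X

___XX__XXX_XX___XX
X__XXX_X_X_XXX__XX
position 6 holds X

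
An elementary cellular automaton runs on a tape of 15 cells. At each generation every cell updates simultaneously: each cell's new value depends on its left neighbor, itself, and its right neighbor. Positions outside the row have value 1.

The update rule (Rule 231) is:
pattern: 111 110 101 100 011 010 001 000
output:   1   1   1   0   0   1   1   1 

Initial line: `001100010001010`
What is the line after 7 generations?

010101110111111
111110111011111
111111011101111
111111101110111
111111110111011
111111111011101
111111111101110

111111111101110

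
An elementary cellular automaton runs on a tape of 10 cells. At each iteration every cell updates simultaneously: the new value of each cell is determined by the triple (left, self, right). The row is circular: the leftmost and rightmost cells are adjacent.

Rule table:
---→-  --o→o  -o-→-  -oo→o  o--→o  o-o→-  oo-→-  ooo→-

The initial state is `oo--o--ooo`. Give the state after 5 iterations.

iteration 1: --oo-ooo--
iteration 2: -oo--o--o-
iteration 3: oo-oo-oo-o
iteration 4: ---o--o--o
iteration 5: o-o-oo-oo-

o-o-oo-oo-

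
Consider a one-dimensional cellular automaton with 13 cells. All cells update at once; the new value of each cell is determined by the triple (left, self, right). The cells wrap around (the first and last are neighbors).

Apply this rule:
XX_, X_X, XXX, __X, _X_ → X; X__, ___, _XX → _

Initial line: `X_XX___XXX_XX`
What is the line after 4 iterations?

XX_X__X_XXX_X
XXXX_XXX_XXX_
_XXXX_XXX_XXX
X_XXXX_XXX_XX

X_XXXX_XXX_XX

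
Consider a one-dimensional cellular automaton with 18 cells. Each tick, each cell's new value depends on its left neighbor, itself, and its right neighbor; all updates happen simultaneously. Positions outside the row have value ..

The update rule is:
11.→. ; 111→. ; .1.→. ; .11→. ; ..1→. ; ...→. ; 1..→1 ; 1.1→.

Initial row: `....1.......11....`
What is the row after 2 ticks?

.....1........1...
......1........1..

......1........1..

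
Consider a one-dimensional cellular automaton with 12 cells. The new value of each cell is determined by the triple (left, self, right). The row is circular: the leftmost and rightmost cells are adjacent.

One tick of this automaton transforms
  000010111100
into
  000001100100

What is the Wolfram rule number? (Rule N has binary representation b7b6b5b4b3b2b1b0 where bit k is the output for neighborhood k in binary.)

position 7: 111 → 0  (bit 7 = 0)
position 9: 110 → 1  (bit 6 = 1)
position 5: 101 → 1  (bit 5 = 1)
position 10: 100 → 0  (bit 4 = 0)
position 6: 011 → 1  (bit 3 = 1)
position 4: 010 → 0  (bit 2 = 0)
position 3: 001 → 0  (bit 1 = 0)
position 0: 000 → 0  (bit 0 = 0)
bits b7..b0 = 01101000 = 104

104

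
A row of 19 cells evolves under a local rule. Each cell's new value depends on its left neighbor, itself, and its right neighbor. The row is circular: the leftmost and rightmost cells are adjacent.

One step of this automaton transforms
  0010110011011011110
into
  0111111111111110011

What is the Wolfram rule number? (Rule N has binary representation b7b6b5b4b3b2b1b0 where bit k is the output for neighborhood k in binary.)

position 15: 111 → 0  (bit 7 = 0)
position 5: 110 → 1  (bit 6 = 1)
position 3: 101 → 1  (bit 5 = 1)
position 6: 100 → 1  (bit 4 = 1)
position 4: 011 → 1  (bit 3 = 1)
position 2: 010 → 1  (bit 2 = 1)
position 1: 001 → 1  (bit 1 = 1)
position 0: 000 → 0  (bit 0 = 0)
bits b7..b0 = 01111110 = 126

126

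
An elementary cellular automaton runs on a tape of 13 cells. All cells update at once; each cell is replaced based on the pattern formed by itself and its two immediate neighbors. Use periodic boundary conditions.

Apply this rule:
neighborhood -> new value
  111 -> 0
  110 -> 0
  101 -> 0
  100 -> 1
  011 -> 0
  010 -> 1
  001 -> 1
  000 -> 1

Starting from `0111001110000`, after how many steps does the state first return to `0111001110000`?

2

1000110001111
0111001110000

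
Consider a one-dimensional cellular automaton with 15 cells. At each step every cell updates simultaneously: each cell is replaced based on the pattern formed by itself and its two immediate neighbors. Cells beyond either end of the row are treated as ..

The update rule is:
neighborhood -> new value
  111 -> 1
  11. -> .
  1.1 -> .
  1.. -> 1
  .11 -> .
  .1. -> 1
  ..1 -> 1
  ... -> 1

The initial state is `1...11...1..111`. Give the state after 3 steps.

step 1: 1111..111111.1.
step 2: .11.11.1111..11
step 3: 1.......11.11..

1.......11.11..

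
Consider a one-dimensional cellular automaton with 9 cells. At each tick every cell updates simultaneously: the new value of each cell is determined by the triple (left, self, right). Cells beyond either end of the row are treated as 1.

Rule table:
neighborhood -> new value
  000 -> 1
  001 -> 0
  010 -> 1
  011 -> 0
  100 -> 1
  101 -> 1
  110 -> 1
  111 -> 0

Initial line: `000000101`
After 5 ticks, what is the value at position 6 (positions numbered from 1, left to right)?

0

111110110
000011011
111001100
001100110
100110011
position 6 holds 0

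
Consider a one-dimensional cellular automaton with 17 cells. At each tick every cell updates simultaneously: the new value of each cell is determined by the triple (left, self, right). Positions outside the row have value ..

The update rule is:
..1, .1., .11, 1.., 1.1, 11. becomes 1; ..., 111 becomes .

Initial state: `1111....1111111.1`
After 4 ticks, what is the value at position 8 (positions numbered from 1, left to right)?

1..11..11.....111
1111111111...11.1
1........11.11111
11......11111...1
position 8 holds .

.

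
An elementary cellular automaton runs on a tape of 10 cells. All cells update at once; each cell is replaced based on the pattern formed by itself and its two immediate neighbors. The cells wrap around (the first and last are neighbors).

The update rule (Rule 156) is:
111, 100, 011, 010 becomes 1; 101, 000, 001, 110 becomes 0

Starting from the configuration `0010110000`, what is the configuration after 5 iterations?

1010101010

0010101000
0010101100
0010101010
0010101011
1010101010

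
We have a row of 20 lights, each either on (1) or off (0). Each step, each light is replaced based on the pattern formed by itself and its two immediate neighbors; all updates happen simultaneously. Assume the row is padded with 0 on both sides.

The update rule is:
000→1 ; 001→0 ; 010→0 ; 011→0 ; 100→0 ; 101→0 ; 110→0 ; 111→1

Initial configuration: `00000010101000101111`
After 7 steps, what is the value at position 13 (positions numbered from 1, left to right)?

step 1: 11111000000010000110
step 2: 01110011111000110000
step 3: 00100001110010000111
step 4: 10001100100000110010
step 5: 00100000001110000000
step 6: 10001111100100111111
step 7: 00100111000000011110
position 13 holds 0

0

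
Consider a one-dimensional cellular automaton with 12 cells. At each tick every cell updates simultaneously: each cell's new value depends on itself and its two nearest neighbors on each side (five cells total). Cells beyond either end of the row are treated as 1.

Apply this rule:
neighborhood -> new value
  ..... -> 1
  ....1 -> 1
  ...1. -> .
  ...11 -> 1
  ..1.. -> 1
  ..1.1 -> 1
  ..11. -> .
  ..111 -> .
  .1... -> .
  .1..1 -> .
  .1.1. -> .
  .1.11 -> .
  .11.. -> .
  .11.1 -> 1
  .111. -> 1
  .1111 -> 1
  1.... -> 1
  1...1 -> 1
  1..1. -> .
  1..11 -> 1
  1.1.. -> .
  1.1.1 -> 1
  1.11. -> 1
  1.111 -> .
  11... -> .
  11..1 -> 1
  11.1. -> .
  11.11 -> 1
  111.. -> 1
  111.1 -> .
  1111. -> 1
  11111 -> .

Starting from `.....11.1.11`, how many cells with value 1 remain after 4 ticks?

.1111.1.1..1
1.11..1...1.
.11.1.1.1.1.
111.1.1.1.1.
count of 1: 7

7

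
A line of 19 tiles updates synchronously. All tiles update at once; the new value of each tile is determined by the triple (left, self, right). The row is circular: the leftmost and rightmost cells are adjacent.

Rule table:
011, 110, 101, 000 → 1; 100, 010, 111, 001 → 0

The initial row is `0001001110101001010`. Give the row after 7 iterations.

1100001011010000100
1101100111100110000
1111100100100110110
1000100000000111111
1010001111110100000
0100101000011001110
0000010011011001010

0000010011011001010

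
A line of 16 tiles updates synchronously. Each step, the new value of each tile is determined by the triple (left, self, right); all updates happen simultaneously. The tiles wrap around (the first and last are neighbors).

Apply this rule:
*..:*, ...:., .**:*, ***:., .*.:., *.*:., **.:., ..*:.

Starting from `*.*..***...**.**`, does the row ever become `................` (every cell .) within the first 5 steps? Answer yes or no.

...*.*..*..*..*.
......*..*..*..*
*......*..*..*..
.*......*..*..*.
..*......*..*..*
step 5 is ..*......*..*..*, still not uniform .

no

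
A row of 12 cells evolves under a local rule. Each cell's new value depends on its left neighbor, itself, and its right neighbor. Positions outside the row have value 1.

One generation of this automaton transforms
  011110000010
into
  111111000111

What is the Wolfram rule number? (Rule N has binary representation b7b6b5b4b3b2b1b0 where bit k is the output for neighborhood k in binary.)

position 2: 111 → 1  (bit 7 = 1)
position 4: 110 → 1  (bit 6 = 1)
position 0: 101 → 1  (bit 5 = 1)
position 5: 100 → 1  (bit 4 = 1)
position 1: 011 → 1  (bit 3 = 1)
position 10: 010 → 1  (bit 2 = 1)
position 9: 001 → 1  (bit 1 = 1)
position 6: 000 → 0  (bit 0 = 0)
bits b7..b0 = 11111110 = 254

254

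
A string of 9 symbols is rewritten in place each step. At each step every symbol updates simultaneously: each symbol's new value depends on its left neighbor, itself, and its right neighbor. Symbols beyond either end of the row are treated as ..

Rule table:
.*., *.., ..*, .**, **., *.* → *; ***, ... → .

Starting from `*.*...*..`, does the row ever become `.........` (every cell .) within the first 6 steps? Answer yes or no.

step 1: ****.***.
step 2: *..***.**
step 3: ****.****
step 4: *..***..*
step 5: ****.****  (repeats step 3; period 2)
step 6: *..***..*
step 6 is *..***..*, still not uniform .

no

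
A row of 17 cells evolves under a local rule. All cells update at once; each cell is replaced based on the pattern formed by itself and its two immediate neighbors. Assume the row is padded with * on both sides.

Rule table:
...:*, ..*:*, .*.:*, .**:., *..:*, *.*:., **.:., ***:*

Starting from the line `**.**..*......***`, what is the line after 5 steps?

step 1: *....*********.**
step 2: .****.*******...*
step 3: ..**...*****.***.
step 4: **..***.***...*..
step 5: *.**.*...*.******

*.**.*...*.******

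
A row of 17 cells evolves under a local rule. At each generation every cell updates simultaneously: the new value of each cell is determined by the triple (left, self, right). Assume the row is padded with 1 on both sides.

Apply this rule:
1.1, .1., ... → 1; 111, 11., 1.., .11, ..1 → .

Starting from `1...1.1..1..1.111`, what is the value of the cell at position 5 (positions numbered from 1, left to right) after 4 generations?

.

generation 1: ..1.111..1..11...
generation 2: ..11.....1.....1.
generation 3: .....111.1.111.11
generation 4: .111....111...1..
position 5 holds .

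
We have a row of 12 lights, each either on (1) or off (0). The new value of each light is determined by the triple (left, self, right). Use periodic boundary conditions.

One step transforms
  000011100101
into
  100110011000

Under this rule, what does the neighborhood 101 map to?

0

At position 10 the neighborhood is 101; the next row has 0 there.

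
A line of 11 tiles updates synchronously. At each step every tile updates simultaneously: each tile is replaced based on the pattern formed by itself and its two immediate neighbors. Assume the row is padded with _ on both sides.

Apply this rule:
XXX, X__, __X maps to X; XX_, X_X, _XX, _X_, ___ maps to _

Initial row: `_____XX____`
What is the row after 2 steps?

___X_XX_X__

step 1: ____X__X___
step 2: ___X_XX_X__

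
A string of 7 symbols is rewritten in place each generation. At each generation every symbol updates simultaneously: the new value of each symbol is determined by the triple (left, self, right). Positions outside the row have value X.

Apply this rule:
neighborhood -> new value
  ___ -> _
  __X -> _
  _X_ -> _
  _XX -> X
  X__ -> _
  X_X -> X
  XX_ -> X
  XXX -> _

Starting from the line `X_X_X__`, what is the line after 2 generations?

XX_X___
_XX____

_XX____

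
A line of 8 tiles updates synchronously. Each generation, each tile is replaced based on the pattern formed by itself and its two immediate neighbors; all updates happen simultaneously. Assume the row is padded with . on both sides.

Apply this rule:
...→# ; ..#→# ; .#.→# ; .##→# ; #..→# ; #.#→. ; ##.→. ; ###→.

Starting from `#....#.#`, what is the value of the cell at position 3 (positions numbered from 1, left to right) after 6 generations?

.

generation 1: ######.#
generation 2: #......#
generation 3: ########
generation 4: #.......
generation 5: ########  (repeats generation 3; period 2)
generation 6: #.......
position 3 holds .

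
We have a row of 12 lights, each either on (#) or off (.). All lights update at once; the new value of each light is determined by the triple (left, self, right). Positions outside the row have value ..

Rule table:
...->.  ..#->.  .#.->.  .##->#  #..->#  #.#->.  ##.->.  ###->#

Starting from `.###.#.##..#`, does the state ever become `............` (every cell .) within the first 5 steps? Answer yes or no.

.##....#.#..
.#.#......#.
....#......#
.....#......
......#.....
step 5 is ......#....., still not uniform .

no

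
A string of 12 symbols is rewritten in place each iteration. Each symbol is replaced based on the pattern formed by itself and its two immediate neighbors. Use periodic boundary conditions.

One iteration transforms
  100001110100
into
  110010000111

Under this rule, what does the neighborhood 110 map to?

At position 7 the neighborhood is 110; the next row has 0 there.

0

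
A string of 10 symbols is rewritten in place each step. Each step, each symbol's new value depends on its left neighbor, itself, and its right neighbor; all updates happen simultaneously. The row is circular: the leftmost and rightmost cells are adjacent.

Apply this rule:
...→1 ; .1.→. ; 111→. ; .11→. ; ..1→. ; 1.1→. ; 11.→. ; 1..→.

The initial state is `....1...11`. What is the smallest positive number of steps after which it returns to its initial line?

step 1: .11...1...
step 2: ....1...11

2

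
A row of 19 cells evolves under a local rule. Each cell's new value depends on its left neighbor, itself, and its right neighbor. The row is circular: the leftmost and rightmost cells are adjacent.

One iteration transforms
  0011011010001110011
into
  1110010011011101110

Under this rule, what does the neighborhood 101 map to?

0

At position 4 the neighborhood is 101; the next row has 0 there.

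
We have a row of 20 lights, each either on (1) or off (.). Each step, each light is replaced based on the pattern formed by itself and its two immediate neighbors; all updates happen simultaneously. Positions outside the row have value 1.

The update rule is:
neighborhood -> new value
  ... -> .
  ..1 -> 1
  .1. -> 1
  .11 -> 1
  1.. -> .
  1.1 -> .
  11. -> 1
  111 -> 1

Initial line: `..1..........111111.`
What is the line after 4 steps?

step 1: .11.........1111111.
step 2: .11........11111111.
step 3: .11.......111111111.
step 4: .11......1111111111.

.11......1111111111.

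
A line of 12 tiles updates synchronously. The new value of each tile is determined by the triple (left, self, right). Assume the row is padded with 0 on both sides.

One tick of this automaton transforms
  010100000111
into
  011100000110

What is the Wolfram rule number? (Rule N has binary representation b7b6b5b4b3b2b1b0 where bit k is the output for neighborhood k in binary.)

172

position 10: 111 → 1  (bit 7 = 1)
position 11: 110 → 0  (bit 6 = 0)
position 2: 101 → 1  (bit 5 = 1)
position 4: 100 → 0  (bit 4 = 0)
position 9: 011 → 1  (bit 3 = 1)
position 1: 010 → 1  (bit 2 = 1)
position 0: 001 → 0  (bit 1 = 0)
position 5: 000 → 0  (bit 0 = 0)
bits b7..b0 = 10101100 = 172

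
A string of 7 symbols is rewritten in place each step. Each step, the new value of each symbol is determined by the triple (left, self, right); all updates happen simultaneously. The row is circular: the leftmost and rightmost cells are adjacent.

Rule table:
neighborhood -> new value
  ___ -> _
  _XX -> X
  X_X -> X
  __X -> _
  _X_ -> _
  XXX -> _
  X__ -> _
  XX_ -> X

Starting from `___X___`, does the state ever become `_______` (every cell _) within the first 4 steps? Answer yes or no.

_______
all cells are _ at step 1

yes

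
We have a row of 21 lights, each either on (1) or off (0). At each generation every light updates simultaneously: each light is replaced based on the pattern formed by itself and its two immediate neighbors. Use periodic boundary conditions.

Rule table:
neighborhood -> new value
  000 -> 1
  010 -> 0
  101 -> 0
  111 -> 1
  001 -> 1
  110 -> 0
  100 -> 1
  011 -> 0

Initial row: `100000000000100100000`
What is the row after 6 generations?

001000100010000001110

generation 1: 011111111111011011111
generation 2: 001111111110000001110
generation 3: 110111111101111110101
generation 4: 100011111000111100000
generation 5: 011101110111011011111
generation 6: 001000100010000001110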